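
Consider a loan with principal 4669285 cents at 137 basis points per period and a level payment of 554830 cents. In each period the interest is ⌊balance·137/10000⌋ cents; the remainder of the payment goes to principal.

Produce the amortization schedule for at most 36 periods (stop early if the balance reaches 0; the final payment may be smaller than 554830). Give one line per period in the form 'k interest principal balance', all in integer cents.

1. interest=⌊4669285·137/10000⌋=63969; principal=554830-63969=490861; balance=4669285-490861=4178424
2. interest=⌊4178424·137/10000⌋=57244; principal=554830-57244=497586; balance=4178424-497586=3680838
3. interest=⌊3680838·137/10000⌋=50427; principal=554830-50427=504403; balance=3680838-504403=3176435
4. interest=⌊3176435·137/10000⌋=43517; principal=554830-43517=511313; balance=3176435-511313=2665122
5. interest=⌊2665122·137/10000⌋=36512; principal=554830-36512=518318; balance=2665122-518318=2146804
6. interest=⌊2146804·137/10000⌋=29411; principal=554830-29411=525419; balance=2146804-525419=1621385
7. interest=⌊1621385·137/10000⌋=22212; principal=554830-22212=532618; balance=1621385-532618=1088767
8. interest=⌊1088767·137/10000⌋=14916; principal=554830-14916=539914; balance=1088767-539914=548853
9. interest=⌊548853·137/10000⌋=7519; principal=554830-7519=547311; balance=548853-547311=1542
10. interest=⌊1542·137/10000⌋=21; principal=min(554830-21,1542)=1542; balance=1542-1542=0

1 63969 490861 4178424
2 57244 497586 3680838
3 50427 504403 3176435
4 43517 511313 2665122
5 36512 518318 2146804
6 29411 525419 1621385
7 22212 532618 1088767
8 14916 539914 548853
9 7519 547311 1542
10 21 1542 0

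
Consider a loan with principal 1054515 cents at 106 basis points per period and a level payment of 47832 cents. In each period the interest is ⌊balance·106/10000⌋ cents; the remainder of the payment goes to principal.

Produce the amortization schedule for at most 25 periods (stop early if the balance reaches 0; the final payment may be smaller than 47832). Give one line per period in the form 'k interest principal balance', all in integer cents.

1. interest=⌊1054515·106/10000⌋=11177; principal=47832-11177=36655; balance=1054515-36655=1017860
2. interest=⌊1017860·106/10000⌋=10789; principal=47832-10789=37043; balance=1017860-37043=980817
3. interest=⌊980817·106/10000⌋=10396; principal=47832-10396=37436; balance=980817-37436=943381
4. interest=⌊943381·106/10000⌋=9999; principal=47832-9999=37833; balance=943381-37833=905548
5. interest=⌊905548·106/10000⌋=9598; principal=47832-9598=38234; balance=905548-38234=867314
6. interest=⌊867314·106/10000⌋=9193; principal=47832-9193=38639; balance=867314-38639=828675
7. interest=⌊828675·106/10000⌋=8783; principal=47832-8783=39049; balance=828675-39049=789626
8. interest=⌊789626·106/10000⌋=8370; principal=47832-8370=39462; balance=789626-39462=750164
9. interest=⌊750164·106/10000⌋=7951; principal=47832-7951=39881; balance=750164-39881=710283
10. interest=⌊710283·106/10000⌋=7528; principal=47832-7528=40304; balance=710283-40304=669979
11. interest=⌊669979·106/10000⌋=7101; principal=47832-7101=40731; balance=669979-40731=629248
12. interest=⌊629248·106/10000⌋=6670; principal=47832-6670=41162; balance=629248-41162=588086
13. interest=⌊588086·106/10000⌋=6233; principal=47832-6233=41599; balance=588086-41599=546487
14. interest=⌊546487·106/10000⌋=5792; principal=47832-5792=42040; balance=546487-42040=504447
15. interest=⌊504447·106/10000⌋=5347; principal=47832-5347=42485; balance=504447-42485=461962
16. interest=⌊461962·106/10000⌋=4896; principal=47832-4896=42936; balance=461962-42936=419026
17. interest=⌊419026·106/10000⌋=4441; principal=47832-4441=43391; balance=419026-43391=375635
18. interest=⌊375635·106/10000⌋=3981; principal=47832-3981=43851; balance=375635-43851=331784
19. interest=⌊331784·106/10000⌋=3516; principal=47832-3516=44316; balance=331784-44316=287468
20. interest=⌊287468·106/10000⌋=3047; principal=47832-3047=44785; balance=287468-44785=242683
21. interest=⌊242683·106/10000⌋=2572; principal=47832-2572=45260; balance=242683-45260=197423
22. interest=⌊197423·106/10000⌋=2092; principal=47832-2092=45740; balance=197423-45740=151683
23. interest=⌊151683·106/10000⌋=1607; principal=47832-1607=46225; balance=151683-46225=105458
24. interest=⌊105458·106/10000⌋=1117; principal=47832-1117=46715; balance=105458-46715=58743
25. interest=⌊58743·106/10000⌋=622; principal=47832-622=47210; balance=58743-47210=11533

1 11177 36655 1017860
2 10789 37043 980817
3 10396 37436 943381
4 9999 37833 905548
5 9598 38234 867314
6 9193 38639 828675
7 8783 39049 789626
8 8370 39462 750164
9 7951 39881 710283
10 7528 40304 669979
11 7101 40731 629248
12 6670 41162 588086
13 6233 41599 546487
14 5792 42040 504447
15 5347 42485 461962
16 4896 42936 419026
17 4441 43391 375635
18 3981 43851 331784
19 3516 44316 287468
20 3047 44785 242683
21 2572 45260 197423
22 2092 45740 151683
23 1607 46225 105458
24 1117 46715 58743
25 622 47210 11533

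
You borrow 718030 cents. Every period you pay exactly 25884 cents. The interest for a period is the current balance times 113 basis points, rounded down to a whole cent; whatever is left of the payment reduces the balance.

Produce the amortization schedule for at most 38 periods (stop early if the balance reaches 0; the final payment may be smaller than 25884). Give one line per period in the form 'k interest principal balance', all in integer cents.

1. interest=⌊718030·113/10000⌋=8113; principal=25884-8113=17771; balance=718030-17771=700259
2. interest=⌊700259·113/10000⌋=7912; principal=25884-7912=17972; balance=700259-17972=682287
3. interest=⌊682287·113/10000⌋=7709; principal=25884-7709=18175; balance=682287-18175=664112
4. interest=⌊664112·113/10000⌋=7504; principal=25884-7504=18380; balance=664112-18380=645732
5. interest=⌊645732·113/10000⌋=7296; principal=25884-7296=18588; balance=645732-18588=627144
6. interest=⌊627144·113/10000⌋=7086; principal=25884-7086=18798; balance=627144-18798=608346
7. interest=⌊608346·113/10000⌋=6874; principal=25884-6874=19010; balance=608346-19010=589336
8. interest=⌊589336·113/10000⌋=6659; principal=25884-6659=19225; balance=589336-19225=570111
9. interest=⌊570111·113/10000⌋=6442; principal=25884-6442=19442; balance=570111-19442=550669
10. interest=⌊550669·113/10000⌋=6222; principal=25884-6222=19662; balance=550669-19662=531007
11. interest=⌊531007·113/10000⌋=6000; principal=25884-6000=19884; balance=531007-19884=511123
12. interest=⌊511123·113/10000⌋=5775; principal=25884-5775=20109; balance=511123-20109=491014
13. interest=⌊491014·113/10000⌋=5548; principal=25884-5548=20336; balance=491014-20336=470678
14. interest=⌊470678·113/10000⌋=5318; principal=25884-5318=20566; balance=470678-20566=450112
15. interest=⌊450112·113/10000⌋=5086; principal=25884-5086=20798; balance=450112-20798=429314
16. interest=⌊429314·113/10000⌋=4851; principal=25884-4851=21033; balance=429314-21033=408281
17. interest=⌊408281·113/10000⌋=4613; principal=25884-4613=21271; balance=408281-21271=387010
18. interest=⌊387010·113/10000⌋=4373; principal=25884-4373=21511; balance=387010-21511=365499
19. interest=⌊365499·113/10000⌋=4130; principal=25884-4130=21754; balance=365499-21754=343745
20. interest=⌊343745·113/10000⌋=3884; principal=25884-3884=22000; balance=343745-22000=321745
21. interest=⌊321745·113/10000⌋=3635; principal=25884-3635=22249; balance=321745-22249=299496
22. interest=⌊299496·113/10000⌋=3384; principal=25884-3384=22500; balance=299496-22500=276996
23. interest=⌊276996·113/10000⌋=3130; principal=25884-3130=22754; balance=276996-22754=254242
24. interest=⌊254242·113/10000⌋=2872; principal=25884-2872=23012; balance=254242-23012=231230
25. interest=⌊231230·113/10000⌋=2612; principal=25884-2612=23272; balance=231230-23272=207958
26. interest=⌊207958·113/10000⌋=2349; principal=25884-2349=23535; balance=207958-23535=184423
27. interest=⌊184423·113/10000⌋=2083; principal=25884-2083=23801; balance=184423-23801=160622
28. interest=⌊160622·113/10000⌋=1815; principal=25884-1815=24069; balance=160622-24069=136553
29. interest=⌊136553·113/10000⌋=1543; principal=25884-1543=24341; balance=136553-24341=112212
30. interest=⌊112212·113/10000⌋=1267; principal=25884-1267=24617; balance=112212-24617=87595
31. interest=⌊87595·113/10000⌋=989; principal=25884-989=24895; balance=87595-24895=62700
32. interest=⌊62700·113/10000⌋=708; principal=25884-708=25176; balance=62700-25176=37524
33. interest=⌊37524·113/10000⌋=424; principal=25884-424=25460; balance=37524-25460=12064
34. interest=⌊12064·113/10000⌋=136; principal=min(25884-136,12064)=12064; balance=12064-12064=0

1 8113 17771 700259
2 7912 17972 682287
3 7709 18175 664112
4 7504 18380 645732
5 7296 18588 627144
6 7086 18798 608346
7 6874 19010 589336
8 6659 19225 570111
9 6442 19442 550669
10 6222 19662 531007
11 6000 19884 511123
12 5775 20109 491014
13 5548 20336 470678
14 5318 20566 450112
15 5086 20798 429314
16 4851 21033 408281
17 4613 21271 387010
18 4373 21511 365499
19 4130 21754 343745
20 3884 22000 321745
21 3635 22249 299496
22 3384 22500 276996
23 3130 22754 254242
24 2872 23012 231230
25 2612 23272 207958
26 2349 23535 184423
27 2083 23801 160622
28 1815 24069 136553
29 1543 24341 112212
30 1267 24617 87595
31 989 24895 62700
32 708 25176 37524
33 424 25460 12064
34 136 12064 0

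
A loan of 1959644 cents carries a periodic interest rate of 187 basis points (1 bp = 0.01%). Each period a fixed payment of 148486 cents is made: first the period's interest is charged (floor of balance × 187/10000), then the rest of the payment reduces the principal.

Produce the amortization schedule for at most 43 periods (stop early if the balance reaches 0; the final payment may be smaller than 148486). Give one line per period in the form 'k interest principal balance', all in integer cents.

1 36645 111841 1847803
2 34553 113933 1733870
3 32423 116063 1617807
4 30252 118234 1499573
5 28042 120444 1379129
6 25789 122697 1256432
7 23495 124991 1131441
8 21157 127329 1004112
9 18776 129710 874402
10 16351 132135 742267
11 13880 134606 607661
12 11363 137123 470538
13 8799 139687 330851
14 6186 142300 188551
15 3525 144961 43590
16 815 43590 0

1. interest=⌊1959644·187/10000⌋=36645; principal=148486-36645=111841; balance=1959644-111841=1847803
2. interest=⌊1847803·187/10000⌋=34553; principal=148486-34553=113933; balance=1847803-113933=1733870
3. interest=⌊1733870·187/10000⌋=32423; principal=148486-32423=116063; balance=1733870-116063=1617807
4. interest=⌊1617807·187/10000⌋=30252; principal=148486-30252=118234; balance=1617807-118234=1499573
5. interest=⌊1499573·187/10000⌋=28042; principal=148486-28042=120444; balance=1499573-120444=1379129
6. interest=⌊1379129·187/10000⌋=25789; principal=148486-25789=122697; balance=1379129-122697=1256432
7. interest=⌊1256432·187/10000⌋=23495; principal=148486-23495=124991; balance=1256432-124991=1131441
8. interest=⌊1131441·187/10000⌋=21157; principal=148486-21157=127329; balance=1131441-127329=1004112
9. interest=⌊1004112·187/10000⌋=18776; principal=148486-18776=129710; balance=1004112-129710=874402
10. interest=⌊874402·187/10000⌋=16351; principal=148486-16351=132135; balance=874402-132135=742267
11. interest=⌊742267·187/10000⌋=13880; principal=148486-13880=134606; balance=742267-134606=607661
12. interest=⌊607661·187/10000⌋=11363; principal=148486-11363=137123; balance=607661-137123=470538
13. interest=⌊470538·187/10000⌋=8799; principal=148486-8799=139687; balance=470538-139687=330851
14. interest=⌊330851·187/10000⌋=6186; principal=148486-6186=142300; balance=330851-142300=188551
15. interest=⌊188551·187/10000⌋=3525; principal=148486-3525=144961; balance=188551-144961=43590
16. interest=⌊43590·187/10000⌋=815; principal=min(148486-815,43590)=43590; balance=43590-43590=0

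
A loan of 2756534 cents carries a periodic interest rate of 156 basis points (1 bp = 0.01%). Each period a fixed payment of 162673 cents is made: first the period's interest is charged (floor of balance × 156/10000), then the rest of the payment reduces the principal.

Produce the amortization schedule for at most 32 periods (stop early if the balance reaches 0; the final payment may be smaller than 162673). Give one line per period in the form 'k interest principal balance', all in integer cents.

1 43001 119672 2636862
2 41135 121538 2515324
3 39239 123434 2391890
4 37313 125360 2266530
5 35357 127316 2139214
6 33371 129302 2009912
7 31354 131319 1878593
8 29306 133367 1745226
9 27225 135448 1609778
10 25112 137561 1472217
11 22966 139707 1332510
12 20787 141886 1190624
13 18573 144100 1046524
14 16325 146348 900176
15 14042 148631 751545
16 11724 150949 600596
17 9369 153304 447292
18 6977 155696 291596
19 4548 158125 133471
20 2082 133471 0

1. interest=⌊2756534·156/10000⌋=43001; principal=162673-43001=119672; balance=2756534-119672=2636862
2. interest=⌊2636862·156/10000⌋=41135; principal=162673-41135=121538; balance=2636862-121538=2515324
3. interest=⌊2515324·156/10000⌋=39239; principal=162673-39239=123434; balance=2515324-123434=2391890
4. interest=⌊2391890·156/10000⌋=37313; principal=162673-37313=125360; balance=2391890-125360=2266530
5. interest=⌊2266530·156/10000⌋=35357; principal=162673-35357=127316; balance=2266530-127316=2139214
6. interest=⌊2139214·156/10000⌋=33371; principal=162673-33371=129302; balance=2139214-129302=2009912
7. interest=⌊2009912·156/10000⌋=31354; principal=162673-31354=131319; balance=2009912-131319=1878593
8. interest=⌊1878593·156/10000⌋=29306; principal=162673-29306=133367; balance=1878593-133367=1745226
9. interest=⌊1745226·156/10000⌋=27225; principal=162673-27225=135448; balance=1745226-135448=1609778
10. interest=⌊1609778·156/10000⌋=25112; principal=162673-25112=137561; balance=1609778-137561=1472217
11. interest=⌊1472217·156/10000⌋=22966; principal=162673-22966=139707; balance=1472217-139707=1332510
12. interest=⌊1332510·156/10000⌋=20787; principal=162673-20787=141886; balance=1332510-141886=1190624
13. interest=⌊1190624·156/10000⌋=18573; principal=162673-18573=144100; balance=1190624-144100=1046524
14. interest=⌊1046524·156/10000⌋=16325; principal=162673-16325=146348; balance=1046524-146348=900176
15. interest=⌊900176·156/10000⌋=14042; principal=162673-14042=148631; balance=900176-148631=751545
16. interest=⌊751545·156/10000⌋=11724; principal=162673-11724=150949; balance=751545-150949=600596
17. interest=⌊600596·156/10000⌋=9369; principal=162673-9369=153304; balance=600596-153304=447292
18. interest=⌊447292·156/10000⌋=6977; principal=162673-6977=155696; balance=447292-155696=291596
19. interest=⌊291596·156/10000⌋=4548; principal=162673-4548=158125; balance=291596-158125=133471
20. interest=⌊133471·156/10000⌋=2082; principal=min(162673-2082,133471)=133471; balance=133471-133471=0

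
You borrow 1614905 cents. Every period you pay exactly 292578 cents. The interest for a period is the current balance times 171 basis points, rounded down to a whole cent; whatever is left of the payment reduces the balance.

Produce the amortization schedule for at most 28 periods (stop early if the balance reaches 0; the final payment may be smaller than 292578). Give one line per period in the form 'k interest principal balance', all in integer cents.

1. interest=⌊1614905·171/10000⌋=27614; principal=292578-27614=264964; balance=1614905-264964=1349941
2. interest=⌊1349941·171/10000⌋=23083; principal=292578-23083=269495; balance=1349941-269495=1080446
3. interest=⌊1080446·171/10000⌋=18475; principal=292578-18475=274103; balance=1080446-274103=806343
4. interest=⌊806343·171/10000⌋=13788; principal=292578-13788=278790; balance=806343-278790=527553
5. interest=⌊527553·171/10000⌋=9021; principal=292578-9021=283557; balance=527553-283557=243996
6. interest=⌊243996·171/10000⌋=4172; principal=min(292578-4172,243996)=243996; balance=243996-243996=0

1 27614 264964 1349941
2 23083 269495 1080446
3 18475 274103 806343
4 13788 278790 527553
5 9021 283557 243996
6 4172 243996 0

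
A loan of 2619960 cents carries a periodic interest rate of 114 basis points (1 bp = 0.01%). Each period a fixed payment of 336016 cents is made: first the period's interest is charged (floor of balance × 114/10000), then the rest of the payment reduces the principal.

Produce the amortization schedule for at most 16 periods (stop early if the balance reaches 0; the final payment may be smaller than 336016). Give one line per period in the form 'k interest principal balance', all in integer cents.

1 29867 306149 2313811
2 26377 309639 2004172
3 22847 313169 1691003
4 19277 316739 1374264
5 15666 320350 1053914
6 12014 324002 729912
7 8320 327696 402216
8 4585 331431 70785
9 806 70785 0

1. interest=⌊2619960·114/10000⌋=29867; principal=336016-29867=306149; balance=2619960-306149=2313811
2. interest=⌊2313811·114/10000⌋=26377; principal=336016-26377=309639; balance=2313811-309639=2004172
3. interest=⌊2004172·114/10000⌋=22847; principal=336016-22847=313169; balance=2004172-313169=1691003
4. interest=⌊1691003·114/10000⌋=19277; principal=336016-19277=316739; balance=1691003-316739=1374264
5. interest=⌊1374264·114/10000⌋=15666; principal=336016-15666=320350; balance=1374264-320350=1053914
6. interest=⌊1053914·114/10000⌋=12014; principal=336016-12014=324002; balance=1053914-324002=729912
7. interest=⌊729912·114/10000⌋=8320; principal=336016-8320=327696; balance=729912-327696=402216
8. interest=⌊402216·114/10000⌋=4585; principal=336016-4585=331431; balance=402216-331431=70785
9. interest=⌊70785·114/10000⌋=806; principal=min(336016-806,70785)=70785; balance=70785-70785=0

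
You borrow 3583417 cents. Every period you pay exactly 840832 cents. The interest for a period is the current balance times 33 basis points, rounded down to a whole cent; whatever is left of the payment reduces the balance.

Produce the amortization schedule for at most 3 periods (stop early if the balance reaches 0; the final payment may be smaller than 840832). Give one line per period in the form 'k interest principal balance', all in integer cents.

1 11825 829007 2754410
2 9089 831743 1922667
3 6344 834488 1088179

1. interest=⌊3583417·33/10000⌋=11825; principal=840832-11825=829007; balance=3583417-829007=2754410
2. interest=⌊2754410·33/10000⌋=9089; principal=840832-9089=831743; balance=2754410-831743=1922667
3. interest=⌊1922667·33/10000⌋=6344; principal=840832-6344=834488; balance=1922667-834488=1088179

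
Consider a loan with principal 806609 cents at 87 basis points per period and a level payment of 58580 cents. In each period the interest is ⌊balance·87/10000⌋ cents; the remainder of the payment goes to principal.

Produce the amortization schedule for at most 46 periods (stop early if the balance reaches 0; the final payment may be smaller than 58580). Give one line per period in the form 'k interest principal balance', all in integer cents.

1 7017 51563 755046
2 6568 52012 703034
3 6116 52464 650570
4 5659 52921 597649
5 5199 53381 544268
6 4735 53845 490423
7 4266 54314 436109
8 3794 54786 381323
9 3317 55263 326060
10 2836 55744 270316
11 2351 56229 214087
12 1862 56718 157369
13 1369 57211 100158
14 871 57709 42449
15 369 42449 0

1. interest=⌊806609·87/10000⌋=7017; principal=58580-7017=51563; balance=806609-51563=755046
2. interest=⌊755046·87/10000⌋=6568; principal=58580-6568=52012; balance=755046-52012=703034
3. interest=⌊703034·87/10000⌋=6116; principal=58580-6116=52464; balance=703034-52464=650570
4. interest=⌊650570·87/10000⌋=5659; principal=58580-5659=52921; balance=650570-52921=597649
5. interest=⌊597649·87/10000⌋=5199; principal=58580-5199=53381; balance=597649-53381=544268
6. interest=⌊544268·87/10000⌋=4735; principal=58580-4735=53845; balance=544268-53845=490423
7. interest=⌊490423·87/10000⌋=4266; principal=58580-4266=54314; balance=490423-54314=436109
8. interest=⌊436109·87/10000⌋=3794; principal=58580-3794=54786; balance=436109-54786=381323
9. interest=⌊381323·87/10000⌋=3317; principal=58580-3317=55263; balance=381323-55263=326060
10. interest=⌊326060·87/10000⌋=2836; principal=58580-2836=55744; balance=326060-55744=270316
11. interest=⌊270316·87/10000⌋=2351; principal=58580-2351=56229; balance=270316-56229=214087
12. interest=⌊214087·87/10000⌋=1862; principal=58580-1862=56718; balance=214087-56718=157369
13. interest=⌊157369·87/10000⌋=1369; principal=58580-1369=57211; balance=157369-57211=100158
14. interest=⌊100158·87/10000⌋=871; principal=58580-871=57709; balance=100158-57709=42449
15. interest=⌊42449·87/10000⌋=369; principal=min(58580-369,42449)=42449; balance=42449-42449=0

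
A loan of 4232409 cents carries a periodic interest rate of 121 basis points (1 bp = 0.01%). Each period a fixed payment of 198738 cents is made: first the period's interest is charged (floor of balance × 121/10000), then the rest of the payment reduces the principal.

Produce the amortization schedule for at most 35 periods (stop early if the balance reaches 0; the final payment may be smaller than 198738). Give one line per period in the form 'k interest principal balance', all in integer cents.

1. interest=⌊4232409·121/10000⌋=51212; principal=198738-51212=147526; balance=4232409-147526=4084883
2. interest=⌊4084883·121/10000⌋=49427; principal=198738-49427=149311; balance=4084883-149311=3935572
3. interest=⌊3935572·121/10000⌋=47620; principal=198738-47620=151118; balance=3935572-151118=3784454
4. interest=⌊3784454·121/10000⌋=45791; principal=198738-45791=152947; balance=3784454-152947=3631507
5. interest=⌊3631507·121/10000⌋=43941; principal=198738-43941=154797; balance=3631507-154797=3476710
6. interest=⌊3476710·121/10000⌋=42068; principal=198738-42068=156670; balance=3476710-156670=3320040
7. interest=⌊3320040·121/10000⌋=40172; principal=198738-40172=158566; balance=3320040-158566=3161474
8. interest=⌊3161474·121/10000⌋=38253; principal=198738-38253=160485; balance=3161474-160485=3000989
9. interest=⌊3000989·121/10000⌋=36311; principal=198738-36311=162427; balance=3000989-162427=2838562
10. interest=⌊2838562·121/10000⌋=34346; principal=198738-34346=164392; balance=2838562-164392=2674170
11. interest=⌊2674170·121/10000⌋=32357; principal=198738-32357=166381; balance=2674170-166381=2507789
12. interest=⌊2507789·121/10000⌋=30344; principal=198738-30344=168394; balance=2507789-168394=2339395
13. interest=⌊2339395·121/10000⌋=28306; principal=198738-28306=170432; balance=2339395-170432=2168963
14. interest=⌊2168963·121/10000⌋=26244; principal=198738-26244=172494; balance=2168963-172494=1996469
15. interest=⌊1996469·121/10000⌋=24157; principal=198738-24157=174581; balance=1996469-174581=1821888
16. interest=⌊1821888·121/10000⌋=22044; principal=198738-22044=176694; balance=1821888-176694=1645194
17. interest=⌊1645194·121/10000⌋=19906; principal=198738-19906=178832; balance=1645194-178832=1466362
18. interest=⌊1466362·121/10000⌋=17742; principal=198738-17742=180996; balance=1466362-180996=1285366
19. interest=⌊1285366·121/10000⌋=15552; principal=198738-15552=183186; balance=1285366-183186=1102180
20. interest=⌊1102180·121/10000⌋=13336; principal=198738-13336=185402; balance=1102180-185402=916778
21. interest=⌊916778·121/10000⌋=11093; principal=198738-11093=187645; balance=916778-187645=729133
22. interest=⌊729133·121/10000⌋=8822; principal=198738-8822=189916; balance=729133-189916=539217
23. interest=⌊539217·121/10000⌋=6524; principal=198738-6524=192214; balance=539217-192214=347003
24. interest=⌊347003·121/10000⌋=4198; principal=198738-4198=194540; balance=347003-194540=152463
25. interest=⌊152463·121/10000⌋=1844; principal=min(198738-1844,152463)=152463; balance=152463-152463=0

1 51212 147526 4084883
2 49427 149311 3935572
3 47620 151118 3784454
4 45791 152947 3631507
5 43941 154797 3476710
6 42068 156670 3320040
7 40172 158566 3161474
8 38253 160485 3000989
9 36311 162427 2838562
10 34346 164392 2674170
11 32357 166381 2507789
12 30344 168394 2339395
13 28306 170432 2168963
14 26244 172494 1996469
15 24157 174581 1821888
16 22044 176694 1645194
17 19906 178832 1466362
18 17742 180996 1285366
19 15552 183186 1102180
20 13336 185402 916778
21 11093 187645 729133
22 8822 189916 539217
23 6524 192214 347003
24 4198 194540 152463
25 1844 152463 0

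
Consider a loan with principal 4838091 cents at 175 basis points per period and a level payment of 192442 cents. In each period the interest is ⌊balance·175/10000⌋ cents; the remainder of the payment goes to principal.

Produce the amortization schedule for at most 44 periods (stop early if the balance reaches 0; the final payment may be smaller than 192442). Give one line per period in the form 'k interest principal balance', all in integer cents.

1. interest=⌊4838091·175/10000⌋=84666; principal=192442-84666=107776; balance=4838091-107776=4730315
2. interest=⌊4730315·175/10000⌋=82780; principal=192442-82780=109662; balance=4730315-109662=4620653
3. interest=⌊4620653·175/10000⌋=80861; principal=192442-80861=111581; balance=4620653-111581=4509072
4. interest=⌊4509072·175/10000⌋=78908; principal=192442-78908=113534; balance=4509072-113534=4395538
5. interest=⌊4395538·175/10000⌋=76921; principal=192442-76921=115521; balance=4395538-115521=4280017
6. interest=⌊4280017·175/10000⌋=74900; principal=192442-74900=117542; balance=4280017-117542=4162475
7. interest=⌊4162475·175/10000⌋=72843; principal=192442-72843=119599; balance=4162475-119599=4042876
8. interest=⌊4042876·175/10000⌋=70750; principal=192442-70750=121692; balance=4042876-121692=3921184
9. interest=⌊3921184·175/10000⌋=68620; principal=192442-68620=123822; balance=3921184-123822=3797362
10. interest=⌊3797362·175/10000⌋=66453; principal=192442-66453=125989; balance=3797362-125989=3671373
11. interest=⌊3671373·175/10000⌋=64249; principal=192442-64249=128193; balance=3671373-128193=3543180
12. interest=⌊3543180·175/10000⌋=62005; principal=192442-62005=130437; balance=3543180-130437=3412743
13. interest=⌊3412743·175/10000⌋=59723; principal=192442-59723=132719; balance=3412743-132719=3280024
14. interest=⌊3280024·175/10000⌋=57400; principal=192442-57400=135042; balance=3280024-135042=3144982
15. interest=⌊3144982·175/10000⌋=55037; principal=192442-55037=137405; balance=3144982-137405=3007577
16. interest=⌊3007577·175/10000⌋=52632; principal=192442-52632=139810; balance=3007577-139810=2867767
17. interest=⌊2867767·175/10000⌋=50185; principal=192442-50185=142257; balance=2867767-142257=2725510
18. interest=⌊2725510·175/10000⌋=47696; principal=192442-47696=144746; balance=2725510-144746=2580764
19. interest=⌊2580764·175/10000⌋=45163; principal=192442-45163=147279; balance=2580764-147279=2433485
20. interest=⌊2433485·175/10000⌋=42585; principal=192442-42585=149857; balance=2433485-149857=2283628
21. interest=⌊2283628·175/10000⌋=39963; principal=192442-39963=152479; balance=2283628-152479=2131149
22. interest=⌊2131149·175/10000⌋=37295; principal=192442-37295=155147; balance=2131149-155147=1976002
23. interest=⌊1976002·175/10000⌋=34580; principal=192442-34580=157862; balance=1976002-157862=1818140
24. interest=⌊1818140·175/10000⌋=31817; principal=192442-31817=160625; balance=1818140-160625=1657515
25. interest=⌊1657515·175/10000⌋=29006; principal=192442-29006=163436; balance=1657515-163436=1494079
26. interest=⌊1494079·175/10000⌋=26146; principal=192442-26146=166296; balance=1494079-166296=1327783
27. interest=⌊1327783·175/10000⌋=23236; principal=192442-23236=169206; balance=1327783-169206=1158577
28. interest=⌊1158577·175/10000⌋=20275; principal=192442-20275=172167; balance=1158577-172167=986410
29. interest=⌊986410·175/10000⌋=17262; principal=192442-17262=175180; balance=986410-175180=811230
30. interest=⌊811230·175/10000⌋=14196; principal=192442-14196=178246; balance=811230-178246=632984
31. interest=⌊632984·175/10000⌋=11077; principal=192442-11077=181365; balance=632984-181365=451619
32. interest=⌊451619·175/10000⌋=7903; principal=192442-7903=184539; balance=451619-184539=267080
33. interest=⌊267080·175/10000⌋=4673; principal=192442-4673=187769; balance=267080-187769=79311
34. interest=⌊79311·175/10000⌋=1387; principal=min(192442-1387,79311)=79311; balance=79311-79311=0

1 84666 107776 4730315
2 82780 109662 4620653
3 80861 111581 4509072
4 78908 113534 4395538
5 76921 115521 4280017
6 74900 117542 4162475
7 72843 119599 4042876
8 70750 121692 3921184
9 68620 123822 3797362
10 66453 125989 3671373
11 64249 128193 3543180
12 62005 130437 3412743
13 59723 132719 3280024
14 57400 135042 3144982
15 55037 137405 3007577
16 52632 139810 2867767
17 50185 142257 2725510
18 47696 144746 2580764
19 45163 147279 2433485
20 42585 149857 2283628
21 39963 152479 2131149
22 37295 155147 1976002
23 34580 157862 1818140
24 31817 160625 1657515
25 29006 163436 1494079
26 26146 166296 1327783
27 23236 169206 1158577
28 20275 172167 986410
29 17262 175180 811230
30 14196 178246 632984
31 11077 181365 451619
32 7903 184539 267080
33 4673 187769 79311
34 1387 79311 0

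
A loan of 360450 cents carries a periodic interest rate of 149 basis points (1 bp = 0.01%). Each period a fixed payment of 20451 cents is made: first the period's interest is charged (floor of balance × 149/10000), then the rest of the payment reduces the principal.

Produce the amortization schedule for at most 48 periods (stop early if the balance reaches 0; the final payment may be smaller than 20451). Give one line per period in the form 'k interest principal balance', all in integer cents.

1 5370 15081 345369
2 5145 15306 330063
3 4917 15534 314529
4 4686 15765 298764
5 4451 16000 282764
6 4213 16238 266526
7 3971 16480 250046
8 3725 16726 233320
9 3476 16975 216345
10 3223 17228 199117
11 2966 17485 181632
12 2706 17745 163887
13 2441 18010 145877
14 2173 18278 127599
15 1901 18550 109049
16 1624 18827 90222
17 1344 19107 71115
18 1059 19392 51723
19 770 19681 32042
20 477 19974 12068
21 179 12068 0

1. interest=⌊360450·149/10000⌋=5370; principal=20451-5370=15081; balance=360450-15081=345369
2. interest=⌊345369·149/10000⌋=5145; principal=20451-5145=15306; balance=345369-15306=330063
3. interest=⌊330063·149/10000⌋=4917; principal=20451-4917=15534; balance=330063-15534=314529
4. interest=⌊314529·149/10000⌋=4686; principal=20451-4686=15765; balance=314529-15765=298764
5. interest=⌊298764·149/10000⌋=4451; principal=20451-4451=16000; balance=298764-16000=282764
6. interest=⌊282764·149/10000⌋=4213; principal=20451-4213=16238; balance=282764-16238=266526
7. interest=⌊266526·149/10000⌋=3971; principal=20451-3971=16480; balance=266526-16480=250046
8. interest=⌊250046·149/10000⌋=3725; principal=20451-3725=16726; balance=250046-16726=233320
9. interest=⌊233320·149/10000⌋=3476; principal=20451-3476=16975; balance=233320-16975=216345
10. interest=⌊216345·149/10000⌋=3223; principal=20451-3223=17228; balance=216345-17228=199117
11. interest=⌊199117·149/10000⌋=2966; principal=20451-2966=17485; balance=199117-17485=181632
12. interest=⌊181632·149/10000⌋=2706; principal=20451-2706=17745; balance=181632-17745=163887
13. interest=⌊163887·149/10000⌋=2441; principal=20451-2441=18010; balance=163887-18010=145877
14. interest=⌊145877·149/10000⌋=2173; principal=20451-2173=18278; balance=145877-18278=127599
15. interest=⌊127599·149/10000⌋=1901; principal=20451-1901=18550; balance=127599-18550=109049
16. interest=⌊109049·149/10000⌋=1624; principal=20451-1624=18827; balance=109049-18827=90222
17. interest=⌊90222·149/10000⌋=1344; principal=20451-1344=19107; balance=90222-19107=71115
18. interest=⌊71115·149/10000⌋=1059; principal=20451-1059=19392; balance=71115-19392=51723
19. interest=⌊51723·149/10000⌋=770; principal=20451-770=19681; balance=51723-19681=32042
20. interest=⌊32042·149/10000⌋=477; principal=20451-477=19974; balance=32042-19974=12068
21. interest=⌊12068·149/10000⌋=179; principal=min(20451-179,12068)=12068; balance=12068-12068=0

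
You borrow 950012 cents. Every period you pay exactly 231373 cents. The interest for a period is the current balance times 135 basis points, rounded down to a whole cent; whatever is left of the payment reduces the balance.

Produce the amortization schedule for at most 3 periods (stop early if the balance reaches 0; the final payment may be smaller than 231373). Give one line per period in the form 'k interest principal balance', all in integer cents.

1 12825 218548 731464
2 9874 221499 509965
3 6884 224489 285476

1. interest=⌊950012·135/10000⌋=12825; principal=231373-12825=218548; balance=950012-218548=731464
2. interest=⌊731464·135/10000⌋=9874; principal=231373-9874=221499; balance=731464-221499=509965
3. interest=⌊509965·135/10000⌋=6884; principal=231373-6884=224489; balance=509965-224489=285476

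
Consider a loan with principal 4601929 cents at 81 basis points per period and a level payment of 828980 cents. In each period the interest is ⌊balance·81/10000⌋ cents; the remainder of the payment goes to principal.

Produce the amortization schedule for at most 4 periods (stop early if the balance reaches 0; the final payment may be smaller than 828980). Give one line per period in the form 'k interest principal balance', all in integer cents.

1 37275 791705 3810224
2 30862 798118 3012106
3 24398 804582 2207524
4 17880 811100 1396424

1. interest=⌊4601929·81/10000⌋=37275; principal=828980-37275=791705; balance=4601929-791705=3810224
2. interest=⌊3810224·81/10000⌋=30862; principal=828980-30862=798118; balance=3810224-798118=3012106
3. interest=⌊3012106·81/10000⌋=24398; principal=828980-24398=804582; balance=3012106-804582=2207524
4. interest=⌊2207524·81/10000⌋=17880; principal=828980-17880=811100; balance=2207524-811100=1396424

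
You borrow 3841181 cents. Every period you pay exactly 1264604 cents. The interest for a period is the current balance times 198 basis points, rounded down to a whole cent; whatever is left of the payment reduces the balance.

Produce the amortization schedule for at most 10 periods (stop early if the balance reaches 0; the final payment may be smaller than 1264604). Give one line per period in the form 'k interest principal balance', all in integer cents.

1 76055 1188549 2652632
2 52522 1212082 1440550
3 28522 1236082 204468
4 4048 204468 0

1. interest=⌊3841181·198/10000⌋=76055; principal=1264604-76055=1188549; balance=3841181-1188549=2652632
2. interest=⌊2652632·198/10000⌋=52522; principal=1264604-52522=1212082; balance=2652632-1212082=1440550
3. interest=⌊1440550·198/10000⌋=28522; principal=1264604-28522=1236082; balance=1440550-1236082=204468
4. interest=⌊204468·198/10000⌋=4048; principal=min(1264604-4048,204468)=204468; balance=204468-204468=0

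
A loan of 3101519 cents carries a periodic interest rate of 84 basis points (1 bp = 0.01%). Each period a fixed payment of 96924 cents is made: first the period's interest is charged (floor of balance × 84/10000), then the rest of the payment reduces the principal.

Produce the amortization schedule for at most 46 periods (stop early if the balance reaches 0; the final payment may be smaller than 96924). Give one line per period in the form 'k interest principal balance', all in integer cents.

1 26052 70872 3030647
2 25457 71467 2959180
3 24857 72067 2887113
4 24251 72673 2814440
5 23641 73283 2741157
6 23025 73899 2667258
7 22404 74520 2592738
8 21778 75146 2517592
9 21147 75777 2441815
10 20511 76413 2365402
11 19869 77055 2288347
12 19222 77702 2210645
13 18569 78355 2132290
14 17911 79013 2053277
15 17247 79677 1973600
16 16578 80346 1893254
17 15903 81021 1812233
18 15222 81702 1730531
19 14536 82388 1648143
20 13844 83080 1565063
21 13146 83778 1481285
22 12442 84482 1396803
23 11733 85191 1311612
24 11017 85907 1225705
25 10295 86629 1139076
26 9568 87356 1051720
27 8834 88090 963630
28 8094 88830 874800
29 7348 89576 785224
30 6595 90329 694895
31 5837 91087 603808
32 5071 91853 511955
33 4300 92624 419331
34 3522 93402 325929
35 2737 94187 231742
36 1946 94978 136764
37 1148 95776 40988
38 344 40988 0

1. interest=⌊3101519·84/10000⌋=26052; principal=96924-26052=70872; balance=3101519-70872=3030647
2. interest=⌊3030647·84/10000⌋=25457; principal=96924-25457=71467; balance=3030647-71467=2959180
3. interest=⌊2959180·84/10000⌋=24857; principal=96924-24857=72067; balance=2959180-72067=2887113
4. interest=⌊2887113·84/10000⌋=24251; principal=96924-24251=72673; balance=2887113-72673=2814440
5. interest=⌊2814440·84/10000⌋=23641; principal=96924-23641=73283; balance=2814440-73283=2741157
6. interest=⌊2741157·84/10000⌋=23025; principal=96924-23025=73899; balance=2741157-73899=2667258
7. interest=⌊2667258·84/10000⌋=22404; principal=96924-22404=74520; balance=2667258-74520=2592738
8. interest=⌊2592738·84/10000⌋=21778; principal=96924-21778=75146; balance=2592738-75146=2517592
9. interest=⌊2517592·84/10000⌋=21147; principal=96924-21147=75777; balance=2517592-75777=2441815
10. interest=⌊2441815·84/10000⌋=20511; principal=96924-20511=76413; balance=2441815-76413=2365402
11. interest=⌊2365402·84/10000⌋=19869; principal=96924-19869=77055; balance=2365402-77055=2288347
12. interest=⌊2288347·84/10000⌋=19222; principal=96924-19222=77702; balance=2288347-77702=2210645
13. interest=⌊2210645·84/10000⌋=18569; principal=96924-18569=78355; balance=2210645-78355=2132290
14. interest=⌊2132290·84/10000⌋=17911; principal=96924-17911=79013; balance=2132290-79013=2053277
15. interest=⌊2053277·84/10000⌋=17247; principal=96924-17247=79677; balance=2053277-79677=1973600
16. interest=⌊1973600·84/10000⌋=16578; principal=96924-16578=80346; balance=1973600-80346=1893254
17. interest=⌊1893254·84/10000⌋=15903; principal=96924-15903=81021; balance=1893254-81021=1812233
18. interest=⌊1812233·84/10000⌋=15222; principal=96924-15222=81702; balance=1812233-81702=1730531
19. interest=⌊1730531·84/10000⌋=14536; principal=96924-14536=82388; balance=1730531-82388=1648143
20. interest=⌊1648143·84/10000⌋=13844; principal=96924-13844=83080; balance=1648143-83080=1565063
21. interest=⌊1565063·84/10000⌋=13146; principal=96924-13146=83778; balance=1565063-83778=1481285
22. interest=⌊1481285·84/10000⌋=12442; principal=96924-12442=84482; balance=1481285-84482=1396803
23. interest=⌊1396803·84/10000⌋=11733; principal=96924-11733=85191; balance=1396803-85191=1311612
24. interest=⌊1311612·84/10000⌋=11017; principal=96924-11017=85907; balance=1311612-85907=1225705
25. interest=⌊1225705·84/10000⌋=10295; principal=96924-10295=86629; balance=1225705-86629=1139076
26. interest=⌊1139076·84/10000⌋=9568; principal=96924-9568=87356; balance=1139076-87356=1051720
27. interest=⌊1051720·84/10000⌋=8834; principal=96924-8834=88090; balance=1051720-88090=963630
28. interest=⌊963630·84/10000⌋=8094; principal=96924-8094=88830; balance=963630-88830=874800
29. interest=⌊874800·84/10000⌋=7348; principal=96924-7348=89576; balance=874800-89576=785224
30. interest=⌊785224·84/10000⌋=6595; principal=96924-6595=90329; balance=785224-90329=694895
31. interest=⌊694895·84/10000⌋=5837; principal=96924-5837=91087; balance=694895-91087=603808
32. interest=⌊603808·84/10000⌋=5071; principal=96924-5071=91853; balance=603808-91853=511955
33. interest=⌊511955·84/10000⌋=4300; principal=96924-4300=92624; balance=511955-92624=419331
34. interest=⌊419331·84/10000⌋=3522; principal=96924-3522=93402; balance=419331-93402=325929
35. interest=⌊325929·84/10000⌋=2737; principal=96924-2737=94187; balance=325929-94187=231742
36. interest=⌊231742·84/10000⌋=1946; principal=96924-1946=94978; balance=231742-94978=136764
37. interest=⌊136764·84/10000⌋=1148; principal=96924-1148=95776; balance=136764-95776=40988
38. interest=⌊40988·84/10000⌋=344; principal=min(96924-344,40988)=40988; balance=40988-40988=0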